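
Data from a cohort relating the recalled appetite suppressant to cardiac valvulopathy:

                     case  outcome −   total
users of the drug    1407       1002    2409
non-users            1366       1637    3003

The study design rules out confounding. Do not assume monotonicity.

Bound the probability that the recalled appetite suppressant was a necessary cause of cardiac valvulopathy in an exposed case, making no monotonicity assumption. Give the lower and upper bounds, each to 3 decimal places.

0.221 ≤ PN ≤ 0.933

p₁ = P(outcome | exposed) = 1407/2409 = 0.58406
p₀ = P(outcome | unexposed) = 1366/3003 = 0.45488
Under exogeneity alone the bounds on PN are max{0,(p₁−p₀)/p₁} ≤ PN ≤ min{1,(1−p₀)/p₁}.
  lower = (p₁ − p₀)/p₁ = 0.12918 / 0.58406 ≈ 0.2212
  upper = min{1, (1 − p₀)/p₁} = 0.54512 / 0.58406 ≈ 0.9333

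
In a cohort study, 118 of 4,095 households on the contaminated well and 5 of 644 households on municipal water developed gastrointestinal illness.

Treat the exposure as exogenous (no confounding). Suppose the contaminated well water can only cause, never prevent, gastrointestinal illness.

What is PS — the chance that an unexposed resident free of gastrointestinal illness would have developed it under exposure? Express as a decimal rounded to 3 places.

p₁ = P(outcome | exposed) = 118/4095 = 0.028816
p₀ = P(outcome | unexposed) = 5/644 = 0.007764
Under exogeneity and monotonicity, PS = (p₁ − p₀) / (1 − p₀).
PS = (0.028816 − 0.007764) / (1 − 0.007764) = 0.021052 / 0.99224 ≈ 0.0212

PS ≈ 0.021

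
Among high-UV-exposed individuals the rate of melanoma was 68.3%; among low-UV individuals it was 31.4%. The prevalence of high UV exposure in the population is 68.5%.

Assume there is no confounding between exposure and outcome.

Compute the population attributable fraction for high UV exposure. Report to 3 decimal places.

p₁ = 0.683, p₀ = 0.314.
Overall risk P(Y=1) = π·p₁ + (1−π)·p₀ = 0.685×0.683 + 0.315×0.314 = 0.56676.
Under exogeneity, PAF = [P(Y=1) − p₀] / P(Y=1).
PAF = (0.56676 − 0.314) / 0.56676 ≈ 0.4460

PAF ≈ 0.446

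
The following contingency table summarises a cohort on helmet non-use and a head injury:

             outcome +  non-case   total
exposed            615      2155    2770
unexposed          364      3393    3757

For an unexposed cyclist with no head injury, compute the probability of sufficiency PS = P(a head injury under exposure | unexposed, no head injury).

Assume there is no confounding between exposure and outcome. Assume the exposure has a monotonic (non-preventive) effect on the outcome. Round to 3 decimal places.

PS ≈ 0.139

p₁ = P(outcome | exposed) = 615/2770 = 0.22202
p₀ = P(outcome | unexposed) = 364/3757 = 0.096886
Under exogeneity and monotonicity, PS = (p₁ − p₀) / (1 − p₀).
PS = (0.22202 − 0.096886) / (1 − 0.096886) = 0.12514 / 0.90311 ≈ 0.1386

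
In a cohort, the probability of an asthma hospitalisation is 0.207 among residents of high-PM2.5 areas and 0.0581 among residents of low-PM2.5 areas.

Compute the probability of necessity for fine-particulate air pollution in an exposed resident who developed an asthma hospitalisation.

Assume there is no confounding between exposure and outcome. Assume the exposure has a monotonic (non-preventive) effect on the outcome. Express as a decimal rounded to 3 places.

Let p₁ = 0.207, p₀ = 0.0581.
Under exogeneity and monotonicity, PN = (p₁ − p₀) / p₁.
PN = (0.207 − 0.0581) / 0.207 = 0.1489 / 0.207 ≈ 0.7193

PN ≈ 0.719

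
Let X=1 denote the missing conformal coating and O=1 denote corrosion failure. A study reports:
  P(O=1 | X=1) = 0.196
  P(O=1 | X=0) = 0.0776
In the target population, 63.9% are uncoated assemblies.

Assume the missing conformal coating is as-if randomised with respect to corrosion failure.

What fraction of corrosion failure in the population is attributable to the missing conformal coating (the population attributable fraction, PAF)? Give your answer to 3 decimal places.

Let p₁ = 0.196, p₀ = 0.0776.
Overall risk P(Y=1) = π·p₁ + (1−π)·p₀ = 0.639×0.196 + 0.361×0.0776 = 0.15326.
Under exogeneity, PAF = [P(Y=1) − p₀] / P(Y=1).
PAF = (0.15326 − 0.0776) / 0.15326 ≈ 0.4937

PAF ≈ 0.494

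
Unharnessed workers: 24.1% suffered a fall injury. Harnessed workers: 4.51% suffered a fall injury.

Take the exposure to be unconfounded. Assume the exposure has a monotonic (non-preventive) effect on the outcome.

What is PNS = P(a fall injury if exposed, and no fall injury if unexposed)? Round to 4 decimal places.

PNS ≈ 0.1959

p₁ = 0.241, p₀ = 0.0451.
Under exogeneity and monotonicity, PNS = p₁ − p₀.
PNS = 0.241 − 0.0451 = 0.1959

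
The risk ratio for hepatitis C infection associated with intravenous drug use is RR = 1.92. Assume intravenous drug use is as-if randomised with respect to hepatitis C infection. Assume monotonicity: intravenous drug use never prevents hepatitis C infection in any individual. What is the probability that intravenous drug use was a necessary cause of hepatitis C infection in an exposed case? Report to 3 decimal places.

PN ≈ 0.479

Under exogeneity and monotonicity, PN = (RR − 1) / RR = 1 − 1/RR.
PN = (1.92 − 1) / 1.92 = 0.92 / 1.92 ≈ 0.4792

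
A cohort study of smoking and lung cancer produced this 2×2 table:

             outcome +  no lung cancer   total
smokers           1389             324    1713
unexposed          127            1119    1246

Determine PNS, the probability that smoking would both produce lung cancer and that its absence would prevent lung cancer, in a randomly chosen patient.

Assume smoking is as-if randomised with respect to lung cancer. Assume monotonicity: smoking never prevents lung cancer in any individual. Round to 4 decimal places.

p₁ = P(outcome | exposed) = 1389/1713 = 0.81086
p₀ = P(outcome | unexposed) = 127/1246 = 0.10193
Under exogeneity and monotonicity, PNS = p₁ − p₀.
PNS = 0.81086 − 0.10193 = 0.70893

PNS ≈ 0.7089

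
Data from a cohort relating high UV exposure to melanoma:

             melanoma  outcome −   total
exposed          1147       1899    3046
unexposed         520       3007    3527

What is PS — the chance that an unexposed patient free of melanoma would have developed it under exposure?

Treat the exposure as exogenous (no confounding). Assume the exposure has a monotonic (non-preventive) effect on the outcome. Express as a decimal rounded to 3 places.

p₁ = P(outcome | exposed) = 1147/3046 = 0.37656
p₀ = P(outcome | unexposed) = 520/3527 = 0.14743
Under exogeneity and monotonicity, PS = (p₁ − p₀)/(1 − p₀).
PS = (0.37656 − 0.14743) / 0.85257 ≈ 0.2687

PS ≈ 0.269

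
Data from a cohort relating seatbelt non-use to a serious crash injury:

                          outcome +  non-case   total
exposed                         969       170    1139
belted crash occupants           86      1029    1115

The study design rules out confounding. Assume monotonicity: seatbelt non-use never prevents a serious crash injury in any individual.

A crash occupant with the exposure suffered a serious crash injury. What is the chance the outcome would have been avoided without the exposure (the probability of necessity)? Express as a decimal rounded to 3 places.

p₁ = P(outcome | exposed) = 969/1139 = 0.85075
p₀ = P(outcome | unexposed) = 86/1115 = 0.07713
Under exogeneity and monotonicity, PN = (p₁ − p₀)/p₁.
PN = (0.85075 − 0.07713) / 0.85075 ≈ 0.9093

PN ≈ 0.909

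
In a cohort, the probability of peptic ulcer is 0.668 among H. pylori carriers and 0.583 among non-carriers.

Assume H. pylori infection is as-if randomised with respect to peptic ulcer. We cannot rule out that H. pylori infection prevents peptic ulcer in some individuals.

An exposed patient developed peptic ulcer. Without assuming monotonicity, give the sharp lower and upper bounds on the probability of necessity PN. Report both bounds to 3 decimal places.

0.127 ≤ PN ≤ 0.624

Let p₁ = 0.668, p₀ = 0.583.
Under exogeneity alone the bounds on PN are max{0,(p₁−p₀)/p₁} ≤ PN ≤ min{1,(1−p₀)/p₁}.
  lower = (p₁ − p₀)/p₁ = 0.085 / 0.668 ≈ 0.1272
  upper = min{1, (1 − p₀)/p₁} = 0.417 / 0.668 ≈ 0.6243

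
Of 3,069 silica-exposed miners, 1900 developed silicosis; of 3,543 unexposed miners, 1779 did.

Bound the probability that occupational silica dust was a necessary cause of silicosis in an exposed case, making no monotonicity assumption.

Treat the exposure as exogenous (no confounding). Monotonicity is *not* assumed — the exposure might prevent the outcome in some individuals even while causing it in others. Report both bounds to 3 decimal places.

p₁ = P(outcome | exposed) = 1900/3069 = 0.61909
p₀ = P(outcome | unexposed) = 1779/3543 = 0.50212
Under exogeneity alone the bounds on PN are max{0,(p₁−p₀)/p₁} ≤ PN ≤ min{1,(1−p₀)/p₁}.
  lower = (p₁ − p₀)/p₁ = 0.11698 / 0.61909 ≈ 0.1889
  upper = min{1, (1 − p₀)/p₁} = 0.49788 / 0.61909 ≈ 0.8042

0.189 ≤ PN ≤ 0.804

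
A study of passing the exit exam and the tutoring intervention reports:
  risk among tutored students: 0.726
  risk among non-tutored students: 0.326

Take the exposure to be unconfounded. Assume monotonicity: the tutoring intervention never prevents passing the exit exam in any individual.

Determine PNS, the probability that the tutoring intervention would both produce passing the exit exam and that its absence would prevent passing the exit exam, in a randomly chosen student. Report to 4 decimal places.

PNS ≈ 0.4000

Let p₁ = 0.726, p₀ = 0.326.
Under exogeneity and monotonicity, PNS = p₁ − p₀.
PNS = 0.726 − 0.326 = 0.4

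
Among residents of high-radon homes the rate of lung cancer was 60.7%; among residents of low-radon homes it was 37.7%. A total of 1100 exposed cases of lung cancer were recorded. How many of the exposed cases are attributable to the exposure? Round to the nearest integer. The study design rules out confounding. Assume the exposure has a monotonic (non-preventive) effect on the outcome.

p₁ = 0.607, p₀ = 0.377.
PN = (p₁ − p₀)/p₁ = (0.607 − 0.377) / 0.607 ≈ 0.37891.
Attributable cases ≈ PN × (exposed cases) = 0.37891 × 1100 ≈ 416.80.

about 417 cases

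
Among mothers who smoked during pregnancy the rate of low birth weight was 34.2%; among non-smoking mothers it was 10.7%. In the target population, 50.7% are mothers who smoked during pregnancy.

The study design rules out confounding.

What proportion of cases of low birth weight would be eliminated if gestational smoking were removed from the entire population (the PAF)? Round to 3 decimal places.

PAF ≈ 0.527

p₁ = 0.342, p₀ = 0.107.
Overall risk P(Y=1) = π·p₁ + (1−π)·p₀ = 0.507×0.342 + 0.493×0.107 = 0.22615.
Under exogeneity, PAF = [P(Y=1) − p₀] / P(Y=1).
PAF = (0.22615 − 0.107) / 0.22615 ≈ 0.5269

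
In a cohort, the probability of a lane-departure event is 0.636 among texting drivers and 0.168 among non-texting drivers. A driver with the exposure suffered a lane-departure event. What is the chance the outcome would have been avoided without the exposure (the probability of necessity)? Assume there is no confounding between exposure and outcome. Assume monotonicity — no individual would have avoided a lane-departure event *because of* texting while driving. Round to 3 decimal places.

PN ≈ 0.736

Let p₁ = 0.636, p₀ = 0.168.
Under exogeneity and monotonicity, PN = (p₁ − p₀) / p₁.
PN = (0.636 − 0.168) / 0.636 = 0.468 / 0.636 ≈ 0.7358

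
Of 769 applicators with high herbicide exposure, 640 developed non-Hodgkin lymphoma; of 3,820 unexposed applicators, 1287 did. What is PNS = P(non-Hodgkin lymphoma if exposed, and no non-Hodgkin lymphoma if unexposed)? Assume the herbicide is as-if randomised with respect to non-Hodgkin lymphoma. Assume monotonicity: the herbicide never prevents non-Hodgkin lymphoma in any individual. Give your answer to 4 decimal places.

PNS ≈ 0.4953

p₁ = P(outcome | exposed) = 640/769 = 0.83225
p₀ = P(outcome | unexposed) = 1287/3820 = 0.33691
Under exogeneity and monotonicity, PNS = p₁ − p₀.
PNS = 0.83225 − 0.33691 = 0.49534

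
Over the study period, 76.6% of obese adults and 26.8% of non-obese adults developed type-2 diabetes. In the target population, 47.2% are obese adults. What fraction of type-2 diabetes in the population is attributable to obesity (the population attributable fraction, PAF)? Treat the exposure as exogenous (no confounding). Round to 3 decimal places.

PAF ≈ 0.467

p₁ = 0.766, p₀ = 0.268.
Overall risk P(Y=1) = π·p₁ + (1−π)·p₀ = 0.472×0.766 + 0.528×0.268 = 0.50306.
Under exogeneity, PAF = [P(Y=1) − p₀] / P(Y=1).
PAF = (0.50306 − 0.268) / 0.50306 ≈ 0.4673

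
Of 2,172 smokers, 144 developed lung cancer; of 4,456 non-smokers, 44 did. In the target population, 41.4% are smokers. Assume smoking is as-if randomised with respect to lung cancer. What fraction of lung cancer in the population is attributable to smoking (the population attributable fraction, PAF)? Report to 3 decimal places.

PAF ≈ 0.703

p₁ = P(outcome | exposed) = 144/2172 = 0.066298
p₀ = P(outcome | unexposed) = 44/4456 = 0.0098743
Overall risk P(Y=1) = π·p₁ + (1−π)·p₀ = 0.414×0.066298 + 0.586×0.0098743 = 0.033234.
Under exogeneity, PAF = [P(Y=1) − p₀] / P(Y=1).
PAF = (0.033234 − 0.0098743) / 0.033234 ≈ 0.7029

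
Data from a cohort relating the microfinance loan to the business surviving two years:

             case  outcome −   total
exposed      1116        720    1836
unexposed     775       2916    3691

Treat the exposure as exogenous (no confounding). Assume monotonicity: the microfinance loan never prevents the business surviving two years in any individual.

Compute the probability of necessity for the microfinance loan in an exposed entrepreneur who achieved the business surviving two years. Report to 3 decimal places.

p₁ = P(outcome | exposed) = 1116/1836 = 0.60784
p₀ = P(outcome | unexposed) = 775/3691 = 0.20997
Under exogeneity and monotonicity, PN = (p₁ − p₀)/p₁.
PN = (0.60784 − 0.20997) / 0.60784 ≈ 0.6546

PN ≈ 0.655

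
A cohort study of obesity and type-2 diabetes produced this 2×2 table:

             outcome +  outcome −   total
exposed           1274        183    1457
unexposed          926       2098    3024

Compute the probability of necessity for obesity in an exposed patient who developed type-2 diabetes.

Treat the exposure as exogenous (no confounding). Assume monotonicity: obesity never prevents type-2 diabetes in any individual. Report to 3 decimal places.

p₁ = P(outcome | exposed) = 1274/1457 = 0.8744
p₀ = P(outcome | unexposed) = 926/3024 = 0.30622
Under exogeneity and monotonicity, PN = (p₁ − p₀)/p₁.
PN = (0.8744 − 0.30622) / 0.8744 ≈ 0.6498

PN ≈ 0.650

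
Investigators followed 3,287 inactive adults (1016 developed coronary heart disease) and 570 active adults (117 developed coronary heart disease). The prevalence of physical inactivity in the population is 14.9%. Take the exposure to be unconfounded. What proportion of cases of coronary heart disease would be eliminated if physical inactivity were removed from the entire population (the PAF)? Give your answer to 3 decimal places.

PAF ≈ 0.070

p₁ = P(outcome | exposed) = 1016/3287 = 0.3091
p₀ = P(outcome | unexposed) = 117/570 = 0.20526
Overall risk P(Y=1) = π·p₁ + (1−π)·p₀ = 0.149×0.3091 + 0.851×0.20526 = 0.22073.
Under exogeneity, PAF = [P(Y=1) − p₀] / P(Y=1).
PAF = (0.22073 − 0.20526) / 0.22073 ≈ 0.0701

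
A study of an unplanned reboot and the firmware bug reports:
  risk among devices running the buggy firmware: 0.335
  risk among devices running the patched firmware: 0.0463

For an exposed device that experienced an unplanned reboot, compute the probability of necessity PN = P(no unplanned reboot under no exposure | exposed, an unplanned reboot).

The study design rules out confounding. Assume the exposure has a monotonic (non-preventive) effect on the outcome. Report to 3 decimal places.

PN ≈ 0.862

Let p₁ = 0.335, p₀ = 0.0463.
Under exogeneity and monotonicity, PN = (p₁ − p₀) / p₁.
PN = (0.335 − 0.0463) / 0.335 = 0.2887 / 0.335 ≈ 0.8618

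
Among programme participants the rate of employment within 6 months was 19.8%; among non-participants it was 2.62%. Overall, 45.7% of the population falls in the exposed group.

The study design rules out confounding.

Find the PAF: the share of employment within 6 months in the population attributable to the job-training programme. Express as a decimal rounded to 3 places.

PAF ≈ 0.750

p₁ = 0.198, p₀ = 0.0262.
Overall risk P(Y=1) = π·p₁ + (1−π)·p₀ = 0.457×0.198 + 0.543×0.0262 = 0.10471.
Under exogeneity, PAF = [P(Y=1) − p₀] / P(Y=1).
PAF = (0.10471 − 0.0262) / 0.10471 ≈ 0.7498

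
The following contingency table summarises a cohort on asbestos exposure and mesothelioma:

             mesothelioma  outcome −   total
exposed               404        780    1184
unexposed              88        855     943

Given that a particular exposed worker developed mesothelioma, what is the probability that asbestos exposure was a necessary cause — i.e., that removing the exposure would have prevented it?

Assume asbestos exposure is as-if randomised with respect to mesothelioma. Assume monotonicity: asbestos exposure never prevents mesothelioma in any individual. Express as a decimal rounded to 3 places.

p₁ = P(outcome | exposed) = 404/1184 = 0.34122
p₀ = P(outcome | unexposed) = 88/943 = 0.093319
Under exogeneity and monotonicity, PN = (p₁ − p₀)/p₁.
PN = (0.34122 − 0.093319) / 0.34122 ≈ 0.7265

PN ≈ 0.727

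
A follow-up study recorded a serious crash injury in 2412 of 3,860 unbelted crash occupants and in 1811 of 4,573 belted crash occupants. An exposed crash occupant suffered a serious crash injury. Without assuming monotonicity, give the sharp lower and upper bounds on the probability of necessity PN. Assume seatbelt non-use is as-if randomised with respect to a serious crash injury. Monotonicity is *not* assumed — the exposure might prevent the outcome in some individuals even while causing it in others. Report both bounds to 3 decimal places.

0.366 ≤ PN ≤ 0.967

p₁ = P(outcome | exposed) = 2412/3860 = 0.62487
p₀ = P(outcome | unexposed) = 1811/4573 = 0.39602
Under exogeneity alone the bounds on PN are max{0,(p₁−p₀)/p₁} ≤ PN ≤ min{1,(1−p₀)/p₁}.
  lower = (p₁ − p₀)/p₁ = 0.22885 / 0.62487 ≈ 0.3662
  upper = min{1, (1 − p₀)/p₁} = 0.60398 / 0.62487 ≈ 0.9666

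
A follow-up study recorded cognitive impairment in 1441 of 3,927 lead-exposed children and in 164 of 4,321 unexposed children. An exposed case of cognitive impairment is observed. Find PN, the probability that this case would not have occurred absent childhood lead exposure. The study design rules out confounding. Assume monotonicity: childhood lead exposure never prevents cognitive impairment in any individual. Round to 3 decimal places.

PN ≈ 0.897

p₁ = P(outcome | exposed) = 1441/3927 = 0.36695
p₀ = P(outcome | unexposed) = 164/4321 = 0.037954
Under exogeneity and monotonicity, PN = (p₁ − p₀) / p₁.
PN = (0.36695 − 0.037954) / 0.36695 = 0.32899 / 0.36695 ≈ 0.8966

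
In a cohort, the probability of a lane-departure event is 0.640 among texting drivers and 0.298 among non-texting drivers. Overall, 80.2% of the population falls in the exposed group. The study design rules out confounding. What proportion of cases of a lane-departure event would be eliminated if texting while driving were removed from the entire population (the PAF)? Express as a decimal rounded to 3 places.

Let p₁ = 0.64, p₀ = 0.298.
Overall risk P(Y=1) = π·p₁ + (1−π)·p₀ = 0.802×0.64 + 0.198×0.298 = 0.57228.
Under exogeneity, PAF = [P(Y=1) − p₀] / P(Y=1).
PAF = (0.57228 − 0.298) / 0.57228 ≈ 0.4793

PAF ≈ 0.479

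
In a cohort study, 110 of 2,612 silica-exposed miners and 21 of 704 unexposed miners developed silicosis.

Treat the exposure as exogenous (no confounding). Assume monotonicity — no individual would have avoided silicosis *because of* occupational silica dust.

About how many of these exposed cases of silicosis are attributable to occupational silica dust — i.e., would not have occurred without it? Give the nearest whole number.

p₁ = P(outcome | exposed) = 110/2612 = 0.042113
p₀ = P(outcome | unexposed) = 21/704 = 0.02983
PN = (p₁ − p₀)/p₁ = (0.042113 − 0.02983) / 0.042113 ≈ 0.29168.
Attributable cases ≈ PN × (exposed cases) = 0.29168 × 110 ≈ 32.09.

about 32 cases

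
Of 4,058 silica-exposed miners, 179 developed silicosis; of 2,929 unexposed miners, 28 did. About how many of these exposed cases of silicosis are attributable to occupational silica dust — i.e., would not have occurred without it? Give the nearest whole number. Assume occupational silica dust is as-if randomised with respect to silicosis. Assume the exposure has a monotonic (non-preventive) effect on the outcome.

about 140 cases

p₁ = P(outcome | exposed) = 179/4058 = 0.04411
p₀ = P(outcome | unexposed) = 28/2929 = 0.0095596
PN = (p₁ − p₀)/p₁ = (0.04411 − 0.0095596) / 0.04411 ≈ 0.78328.
Attributable cases ≈ PN × (exposed cases) = 0.78328 × 179 ≈ 140.21.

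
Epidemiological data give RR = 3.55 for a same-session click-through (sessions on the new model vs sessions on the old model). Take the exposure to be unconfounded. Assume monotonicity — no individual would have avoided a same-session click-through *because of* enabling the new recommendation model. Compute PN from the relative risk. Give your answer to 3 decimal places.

Under exogeneity and monotonicity, PN = (RR − 1) / RR = 1 − 1/RR.
PN = (3.55 − 1) / 3.55 = 2.55 / 3.55 ≈ 0.7183

PN ≈ 0.718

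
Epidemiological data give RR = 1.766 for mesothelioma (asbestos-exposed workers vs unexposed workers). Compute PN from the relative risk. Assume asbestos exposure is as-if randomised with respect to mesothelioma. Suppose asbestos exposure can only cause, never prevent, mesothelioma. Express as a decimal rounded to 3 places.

PN ≈ 0.434

Under exogeneity and monotonicity, PN = (RR − 1) / RR = 1 − 1/RR.
PN = (1.766 − 1) / 1.766 = 0.766 / 1.766 ≈ 0.4337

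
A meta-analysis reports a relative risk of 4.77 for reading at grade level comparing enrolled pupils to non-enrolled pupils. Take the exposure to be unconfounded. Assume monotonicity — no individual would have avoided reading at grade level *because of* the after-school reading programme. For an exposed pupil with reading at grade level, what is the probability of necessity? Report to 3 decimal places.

Under exogeneity and monotonicity, PN = (RR − 1) / RR = 1 − 1/RR.
PN = (4.77 − 1) / 4.77 = 3.77 / 4.77 ≈ 0.7904

PN ≈ 0.790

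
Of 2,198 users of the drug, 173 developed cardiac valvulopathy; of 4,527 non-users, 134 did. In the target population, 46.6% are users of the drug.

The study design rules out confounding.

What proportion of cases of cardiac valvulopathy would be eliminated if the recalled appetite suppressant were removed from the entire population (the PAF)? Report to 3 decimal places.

p₁ = P(outcome | exposed) = 173/2198 = 0.078708
p₀ = P(outcome | unexposed) = 134/4527 = 0.0296
Overall risk P(Y=1) = π·p₁ + (1−π)·p₀ = 0.466×0.078708 + 0.534×0.0296 = 0.052484.
Under exogeneity, PAF = [P(Y=1) − p₀] / P(Y=1).
PAF = (0.052484 − 0.0296) / 0.052484 ≈ 0.4360

PAF ≈ 0.436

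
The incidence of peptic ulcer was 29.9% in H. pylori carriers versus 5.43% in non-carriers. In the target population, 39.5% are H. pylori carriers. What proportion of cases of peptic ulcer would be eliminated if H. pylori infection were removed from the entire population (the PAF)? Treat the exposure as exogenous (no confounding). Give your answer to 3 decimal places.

p₁ = 0.299, p₀ = 0.0543.
Overall risk P(Y=1) = π·p₁ + (1−π)·p₀ = 0.395×0.299 + 0.605×0.0543 = 0.15096.
Under exogeneity, PAF = [P(Y=1) − p₀] / P(Y=1).
PAF = (0.15096 − 0.0543) / 0.15096 ≈ 0.6403

PAF ≈ 0.640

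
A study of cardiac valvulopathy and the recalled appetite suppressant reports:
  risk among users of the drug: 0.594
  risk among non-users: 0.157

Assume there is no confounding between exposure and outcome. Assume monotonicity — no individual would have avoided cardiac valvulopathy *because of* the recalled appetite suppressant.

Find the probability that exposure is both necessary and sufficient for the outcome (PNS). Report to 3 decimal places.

PNS ≈ 0.437

Let p₁ = 0.594, p₀ = 0.157.
Under exogeneity and monotonicity, PNS = p₁ − p₀.
PNS = 0.594 − 0.157 = 0.437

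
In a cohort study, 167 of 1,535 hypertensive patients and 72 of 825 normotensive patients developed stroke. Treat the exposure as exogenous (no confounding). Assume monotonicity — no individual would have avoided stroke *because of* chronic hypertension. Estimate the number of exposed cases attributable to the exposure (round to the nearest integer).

about 33 cases

p₁ = P(outcome | exposed) = 167/1535 = 0.10879
p₀ = P(outcome | unexposed) = 72/825 = 0.087273
PN = (p₁ − p₀)/p₁ = (0.10879 − 0.087273) / 0.10879 ≈ 0.19782.
Attributable cases ≈ PN × (exposed cases) = 0.19782 × 167 ≈ 33.04.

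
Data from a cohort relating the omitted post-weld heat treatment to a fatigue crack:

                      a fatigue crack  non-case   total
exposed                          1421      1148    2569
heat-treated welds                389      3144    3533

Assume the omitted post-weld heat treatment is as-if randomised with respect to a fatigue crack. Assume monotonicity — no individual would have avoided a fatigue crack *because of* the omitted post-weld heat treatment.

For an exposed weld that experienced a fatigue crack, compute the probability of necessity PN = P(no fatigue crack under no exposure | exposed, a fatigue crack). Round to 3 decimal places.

p₁ = P(outcome | exposed) = 1421/2569 = 0.55313
p₀ = P(outcome | unexposed) = 389/3533 = 0.1101
Under exogeneity and monotonicity, PN = (p₁ − p₀)/p₁.
PN = (0.55313 − 0.1101) / 0.55313 ≈ 0.8009

PN ≈ 0.801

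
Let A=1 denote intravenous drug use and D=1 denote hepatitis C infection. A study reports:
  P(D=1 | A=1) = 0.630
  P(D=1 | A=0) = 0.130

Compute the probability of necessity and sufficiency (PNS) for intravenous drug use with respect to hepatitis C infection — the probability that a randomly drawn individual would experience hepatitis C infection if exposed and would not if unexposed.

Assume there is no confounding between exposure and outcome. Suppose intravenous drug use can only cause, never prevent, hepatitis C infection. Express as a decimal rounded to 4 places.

Let p₁ = 0.63, p₀ = 0.13.
Under exogeneity and monotonicity, PNS = p₁ − p₀.
PNS = 0.63 − 0.13 = 0.5

PNS ≈ 0.5000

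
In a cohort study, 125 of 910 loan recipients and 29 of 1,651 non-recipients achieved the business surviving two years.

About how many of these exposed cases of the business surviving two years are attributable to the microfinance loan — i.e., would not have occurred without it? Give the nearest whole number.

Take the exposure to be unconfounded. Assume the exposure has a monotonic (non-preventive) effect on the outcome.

about 109 cases

p₁ = P(outcome | exposed) = 125/910 = 0.13736
p₀ = P(outcome | unexposed) = 29/1651 = 0.017565
PN = (p₁ − p₀)/p₁ = (0.13736 − 0.017565) / 0.13736 ≈ 0.87213.
Attributable cases ≈ PN × (exposed cases) = 0.87213 × 125 ≈ 109.02.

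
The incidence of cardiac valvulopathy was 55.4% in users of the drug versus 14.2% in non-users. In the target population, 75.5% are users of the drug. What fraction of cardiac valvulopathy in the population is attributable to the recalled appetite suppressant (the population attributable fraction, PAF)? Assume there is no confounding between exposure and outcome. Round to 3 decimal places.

PAF ≈ 0.687

p₁ = 0.554, p₀ = 0.142.
Overall risk P(Y=1) = π·p₁ + (1−π)·p₀ = 0.755×0.554 + 0.245×0.142 = 0.45306.
Under exogeneity, PAF = [P(Y=1) − p₀] / P(Y=1).
PAF = (0.45306 − 0.142) / 0.45306 ≈ 0.6866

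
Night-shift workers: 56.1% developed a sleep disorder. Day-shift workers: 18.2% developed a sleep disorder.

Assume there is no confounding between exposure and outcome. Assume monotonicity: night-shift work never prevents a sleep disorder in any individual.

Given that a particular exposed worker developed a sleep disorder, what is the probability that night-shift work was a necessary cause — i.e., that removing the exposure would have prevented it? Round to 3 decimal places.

p₁ = 0.561, p₀ = 0.182.
Under exogeneity and monotonicity, PN = (p₁ − p₀) / p₁.
PN = (0.561 − 0.182) / 0.561 = 0.379 / 0.561 ≈ 0.6756

PN ≈ 0.676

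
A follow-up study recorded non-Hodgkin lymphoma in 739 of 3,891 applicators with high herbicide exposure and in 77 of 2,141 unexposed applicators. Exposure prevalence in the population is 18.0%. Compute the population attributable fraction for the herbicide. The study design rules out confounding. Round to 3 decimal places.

PAF ≈ 0.435

p₁ = P(outcome | exposed) = 739/3891 = 0.18993
p₀ = P(outcome | unexposed) = 77/2141 = 0.035965
Overall risk P(Y=1) = π·p₁ + (1−π)·p₀ = 0.18×0.18993 + 0.82×0.035965 = 0.063677.
Under exogeneity, PAF = [P(Y=1) − p₀] / P(Y=1).
PAF = (0.063677 − 0.035965) / 0.063677 ≈ 0.4352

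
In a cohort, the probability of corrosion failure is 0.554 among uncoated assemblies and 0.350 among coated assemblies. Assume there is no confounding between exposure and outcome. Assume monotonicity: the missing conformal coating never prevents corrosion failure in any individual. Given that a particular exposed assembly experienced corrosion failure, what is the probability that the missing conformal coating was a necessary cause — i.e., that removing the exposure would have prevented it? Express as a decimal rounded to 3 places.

Let p₁ = 0.554, p₀ = 0.35.
Under exogeneity and monotonicity, PN = (p₁ − p₀) / p₁.
PN = (0.554 − 0.35) / 0.554 = 0.204 / 0.554 ≈ 0.3682

PN ≈ 0.368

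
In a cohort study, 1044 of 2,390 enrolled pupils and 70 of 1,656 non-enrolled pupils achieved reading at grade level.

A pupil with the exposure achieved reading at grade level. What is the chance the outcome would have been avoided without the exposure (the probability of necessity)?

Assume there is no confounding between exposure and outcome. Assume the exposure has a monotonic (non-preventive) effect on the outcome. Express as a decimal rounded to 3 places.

PN ≈ 0.903

p₁ = P(outcome | exposed) = 1044/2390 = 0.43682
p₀ = P(outcome | unexposed) = 70/1656 = 0.042271
Under exogeneity and monotonicity, PN = (p₁ − p₀) / p₁.
PN = (0.43682 − 0.042271) / 0.43682 = 0.39455 / 0.43682 ≈ 0.9032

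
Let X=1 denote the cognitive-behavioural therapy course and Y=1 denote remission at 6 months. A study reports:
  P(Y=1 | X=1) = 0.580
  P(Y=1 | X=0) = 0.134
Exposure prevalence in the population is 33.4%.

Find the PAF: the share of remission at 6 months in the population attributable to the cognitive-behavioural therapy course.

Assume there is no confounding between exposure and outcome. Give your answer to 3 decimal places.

PAF ≈ 0.526

Let p₁ = 0.58, p₀ = 0.134.
Overall risk P(Y=1) = π·p₁ + (1−π)·p₀ = 0.334×0.58 + 0.666×0.134 = 0.28296.
Under exogeneity, PAF = [P(Y=1) − p₀] / P(Y=1).
PAF = (0.28296 − 0.134) / 0.28296 ≈ 0.5264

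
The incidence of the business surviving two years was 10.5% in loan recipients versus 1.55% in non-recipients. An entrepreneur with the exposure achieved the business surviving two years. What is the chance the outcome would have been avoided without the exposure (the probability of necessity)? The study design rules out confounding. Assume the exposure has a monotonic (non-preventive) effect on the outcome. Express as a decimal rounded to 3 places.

PN ≈ 0.852

p₁ = 0.105, p₀ = 0.0155.
Under exogeneity and monotonicity, PN = (p₁ − p₀) / p₁.
PN = (0.105 − 0.0155) / 0.105 = 0.0895 / 0.105 ≈ 0.8524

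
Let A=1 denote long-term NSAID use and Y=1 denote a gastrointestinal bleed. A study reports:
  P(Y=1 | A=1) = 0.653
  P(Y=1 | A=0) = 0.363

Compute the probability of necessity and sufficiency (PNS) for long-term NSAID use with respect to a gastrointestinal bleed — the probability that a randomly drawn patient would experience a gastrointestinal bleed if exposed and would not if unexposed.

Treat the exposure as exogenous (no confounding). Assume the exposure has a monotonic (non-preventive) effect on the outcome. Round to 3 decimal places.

Let p₁ = 0.653, p₀ = 0.363.
Under exogeneity and monotonicity, PNS = p₁ − p₀.
PNS = 0.653 − 0.363 = 0.29

PNS ≈ 0.290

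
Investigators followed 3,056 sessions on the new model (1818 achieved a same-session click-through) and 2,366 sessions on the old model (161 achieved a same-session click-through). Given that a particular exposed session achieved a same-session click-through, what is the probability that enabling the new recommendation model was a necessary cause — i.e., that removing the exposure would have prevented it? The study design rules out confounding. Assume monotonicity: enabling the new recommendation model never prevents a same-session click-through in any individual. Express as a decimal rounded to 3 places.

PN ≈ 0.886

p₁ = P(outcome | exposed) = 1818/3056 = 0.5949
p₀ = P(outcome | unexposed) = 161/2366 = 0.068047
Under exogeneity and monotonicity, PN = (p₁ − p₀) / p₁.
PN = (0.5949 − 0.068047) / 0.5949 = 0.52685 / 0.5949 ≈ 0.8856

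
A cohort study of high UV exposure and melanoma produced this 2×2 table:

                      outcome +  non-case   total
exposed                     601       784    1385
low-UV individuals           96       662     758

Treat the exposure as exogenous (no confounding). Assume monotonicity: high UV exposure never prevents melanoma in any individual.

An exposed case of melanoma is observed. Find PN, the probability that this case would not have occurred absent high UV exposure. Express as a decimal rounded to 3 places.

p₁ = P(outcome | exposed) = 601/1385 = 0.43394
p₀ = P(outcome | unexposed) = 96/758 = 0.12665
Under exogeneity and monotonicity, PN = (p₁ − p₀)/p₁.
PN = (0.43394 − 0.12665) / 0.43394 ≈ 0.7081

PN ≈ 0.708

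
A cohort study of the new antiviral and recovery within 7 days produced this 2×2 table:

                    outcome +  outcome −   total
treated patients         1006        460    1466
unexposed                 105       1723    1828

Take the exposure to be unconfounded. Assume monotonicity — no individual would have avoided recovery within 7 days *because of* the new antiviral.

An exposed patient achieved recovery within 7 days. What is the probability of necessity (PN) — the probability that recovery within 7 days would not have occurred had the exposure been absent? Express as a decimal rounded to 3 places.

p₁ = P(outcome | exposed) = 1006/1466 = 0.68622
p₀ = P(outcome | unexposed) = 105/1828 = 0.05744
Under exogeneity and monotonicity, PN = (p₁ − p₀) / p₁.
PN = (0.68622 − 0.05744) / 0.68622 = 0.62878 / 0.68622 ≈ 0.9163

PN ≈ 0.916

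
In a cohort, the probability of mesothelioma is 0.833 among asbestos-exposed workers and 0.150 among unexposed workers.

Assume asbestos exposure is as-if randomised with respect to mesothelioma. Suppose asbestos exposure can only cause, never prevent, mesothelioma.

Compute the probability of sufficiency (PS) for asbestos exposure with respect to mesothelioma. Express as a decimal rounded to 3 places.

PS ≈ 0.804

Let p₁ = 0.833, p₀ = 0.15.
Under exogeneity and monotonicity, PS = (p₁ − p₀) / (1 − p₀).
PS = (0.833 − 0.15) / (1 − 0.15) = 0.683 / 0.85 ≈ 0.8035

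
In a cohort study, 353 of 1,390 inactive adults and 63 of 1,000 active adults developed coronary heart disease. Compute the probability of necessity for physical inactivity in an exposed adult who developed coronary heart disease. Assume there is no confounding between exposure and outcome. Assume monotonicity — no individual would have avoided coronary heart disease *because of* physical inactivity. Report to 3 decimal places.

PN ≈ 0.752

p₁ = P(outcome | exposed) = 353/1390 = 0.25396
p₀ = P(outcome | unexposed) = 63/1000 = 0.063
Under exogeneity and monotonicity, PN = (p₁ − p₀) / p₁.
PN = (0.25396 − 0.063) / 0.25396 = 0.19096 / 0.25396 ≈ 0.7519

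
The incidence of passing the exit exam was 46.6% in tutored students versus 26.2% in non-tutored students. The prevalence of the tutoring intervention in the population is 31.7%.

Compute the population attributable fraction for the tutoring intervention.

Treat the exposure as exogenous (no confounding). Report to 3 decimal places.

p₁ = 0.466, p₀ = 0.262.
Overall risk P(Y=1) = π·p₁ + (1−π)·p₀ = 0.317×0.466 + 0.683×0.262 = 0.32667.
Under exogeneity, PAF = [P(Y=1) − p₀] / P(Y=1).
PAF = (0.32667 − 0.262) / 0.32667 ≈ 0.1980

PAF ≈ 0.198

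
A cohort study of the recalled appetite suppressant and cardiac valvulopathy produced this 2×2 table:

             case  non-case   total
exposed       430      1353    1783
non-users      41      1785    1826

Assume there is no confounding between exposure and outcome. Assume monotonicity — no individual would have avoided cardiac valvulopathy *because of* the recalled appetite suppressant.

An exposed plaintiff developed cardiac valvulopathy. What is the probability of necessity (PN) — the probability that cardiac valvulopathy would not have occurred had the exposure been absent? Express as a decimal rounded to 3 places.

p₁ = P(outcome | exposed) = 430/1783 = 0.24117
p₀ = P(outcome | unexposed) = 41/1826 = 0.022453
Under exogeneity and monotonicity, PN = (p₁ − p₀)/p₁.
PN = (0.24117 − 0.022453) / 0.24117 ≈ 0.9069

PN ≈ 0.907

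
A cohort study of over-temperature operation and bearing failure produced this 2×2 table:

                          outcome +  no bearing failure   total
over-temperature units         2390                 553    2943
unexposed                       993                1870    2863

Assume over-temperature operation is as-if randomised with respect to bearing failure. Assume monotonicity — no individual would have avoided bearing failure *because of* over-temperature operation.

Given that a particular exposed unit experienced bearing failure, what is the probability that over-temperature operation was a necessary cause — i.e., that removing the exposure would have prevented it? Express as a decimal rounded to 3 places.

p₁ = P(outcome | exposed) = 2390/2943 = 0.8121
p₀ = P(outcome | unexposed) = 993/2863 = 0.34684
Under exogeneity and monotonicity, PN = (p₁ − p₀)/p₁.
PN = (0.8121 − 0.34684) / 0.8121 ≈ 0.5729

PN ≈ 0.573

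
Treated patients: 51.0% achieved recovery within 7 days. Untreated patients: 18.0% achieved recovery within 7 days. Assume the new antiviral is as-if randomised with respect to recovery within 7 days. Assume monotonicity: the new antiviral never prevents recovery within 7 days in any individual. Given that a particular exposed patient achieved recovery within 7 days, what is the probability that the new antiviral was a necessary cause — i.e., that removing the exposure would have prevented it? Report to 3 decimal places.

PN ≈ 0.647

p₁ = 0.51, p₀ = 0.18.
Under exogeneity and monotonicity, PN = (p₁ − p₀) / p₁.
PN = (0.51 − 0.18) / 0.51 = 0.33 / 0.51 ≈ 0.6471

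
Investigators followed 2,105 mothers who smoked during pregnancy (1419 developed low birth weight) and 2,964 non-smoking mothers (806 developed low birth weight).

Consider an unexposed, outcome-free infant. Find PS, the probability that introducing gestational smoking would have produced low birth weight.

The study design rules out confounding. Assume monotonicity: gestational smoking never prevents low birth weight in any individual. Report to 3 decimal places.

PS ≈ 0.552

p₁ = P(outcome | exposed) = 1419/2105 = 0.67411
p₀ = P(outcome | unexposed) = 806/2964 = 0.27193
Under exogeneity and monotonicity, PS = (p₁ − p₀) / (1 − p₀).
PS = (0.67411 − 0.27193) / (1 − 0.27193) = 0.40218 / 0.72807 ≈ 0.5524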